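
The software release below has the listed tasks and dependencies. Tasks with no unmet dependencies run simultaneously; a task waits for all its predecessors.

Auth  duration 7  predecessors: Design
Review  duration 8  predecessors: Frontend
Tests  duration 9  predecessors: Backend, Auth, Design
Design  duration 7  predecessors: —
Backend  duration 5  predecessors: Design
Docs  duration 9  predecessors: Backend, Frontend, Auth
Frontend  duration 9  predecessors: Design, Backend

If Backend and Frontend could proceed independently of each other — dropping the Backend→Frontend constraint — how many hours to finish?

25

Original critical path: Design→Backend→Frontend→Docs = 7+5+9+9 = 30 ⇒ 30 hours.
Without Backend→Frontend, Frontend's earliest start moves from 12 to 7.
New critical path: Design→Frontend→Docs = 7+9+9 = 25 ⇒ 25 hours.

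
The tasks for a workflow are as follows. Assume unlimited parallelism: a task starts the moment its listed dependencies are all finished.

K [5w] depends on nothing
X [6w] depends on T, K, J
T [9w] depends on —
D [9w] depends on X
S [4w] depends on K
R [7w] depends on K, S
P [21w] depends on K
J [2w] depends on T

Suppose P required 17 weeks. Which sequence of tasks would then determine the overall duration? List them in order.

As given, the longest chain is K→P = 5+21 = 26, so the finish is 26 weeks.
Since P is critical, the -4 change carries straight to that chain (now 22 weeks).
New critical path: T→J→X→D = 9+2+6+9 = 26 ⇒ 26 weeks.

T, J, X, D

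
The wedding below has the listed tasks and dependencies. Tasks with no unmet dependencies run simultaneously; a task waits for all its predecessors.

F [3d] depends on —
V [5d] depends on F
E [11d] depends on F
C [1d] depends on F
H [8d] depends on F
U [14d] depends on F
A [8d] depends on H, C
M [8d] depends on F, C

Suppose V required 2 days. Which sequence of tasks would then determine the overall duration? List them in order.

As given, the longest chain is F→H→A = 3+8+8 = 19, so the finish is 19 days.
V has 11 days of float (longest path through it is 8).
That remains the longest chain; total 19 days.

F, H, A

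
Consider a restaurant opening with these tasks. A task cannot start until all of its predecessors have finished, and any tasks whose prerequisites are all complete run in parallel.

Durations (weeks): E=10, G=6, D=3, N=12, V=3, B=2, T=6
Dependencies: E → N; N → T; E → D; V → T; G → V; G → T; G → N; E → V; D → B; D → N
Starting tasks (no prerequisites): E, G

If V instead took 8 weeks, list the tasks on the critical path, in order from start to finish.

As given, the longest chain is E→D→N→T = 10+3+12+6 = 31, so the finish is 31 weeks.
V is off the critical path — its longest chain is 19 weeks, giving 12 of slack.
That remains the longest chain; total 31 weeks.

E, D, N, T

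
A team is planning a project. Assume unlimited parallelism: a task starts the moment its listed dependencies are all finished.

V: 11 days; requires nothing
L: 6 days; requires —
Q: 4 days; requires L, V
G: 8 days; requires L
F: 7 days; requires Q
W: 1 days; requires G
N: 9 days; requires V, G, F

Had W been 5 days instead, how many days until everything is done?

Baseline: V→Q→F→N = 11+4+7+9 = 31 → 31 days.
W is off the critical path — its longest chain is 15 days, giving 16 of slack.
The critical path is still V→Q→F→N; finish is now 31 days.

31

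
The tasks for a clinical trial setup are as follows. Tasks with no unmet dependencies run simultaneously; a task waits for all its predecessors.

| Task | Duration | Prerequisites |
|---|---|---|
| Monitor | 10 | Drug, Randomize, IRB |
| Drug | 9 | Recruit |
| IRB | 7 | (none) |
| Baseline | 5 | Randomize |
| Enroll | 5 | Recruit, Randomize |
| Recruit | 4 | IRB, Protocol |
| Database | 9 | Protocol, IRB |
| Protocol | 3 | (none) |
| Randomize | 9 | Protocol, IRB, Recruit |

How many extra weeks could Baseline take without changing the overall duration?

Critical path: IRB→Recruit→Randomize→Monitor = 7+4+9+10 = 30, so the finish is 30 weeks.
Baseline finishes as early as 25 and must finish by 30.
Float = 30 − 25 = 5.

5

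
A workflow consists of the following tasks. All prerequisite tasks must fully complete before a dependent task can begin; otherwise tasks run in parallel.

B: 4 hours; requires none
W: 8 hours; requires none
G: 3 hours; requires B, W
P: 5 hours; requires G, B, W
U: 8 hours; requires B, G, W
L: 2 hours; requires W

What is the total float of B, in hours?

Critical path: W→G→U = 8+3+8 = 19, so the finish is 19 hours.
The longest chain containing B totals 15 hours.
So B can slip 8 − 4 = 4 hours.

4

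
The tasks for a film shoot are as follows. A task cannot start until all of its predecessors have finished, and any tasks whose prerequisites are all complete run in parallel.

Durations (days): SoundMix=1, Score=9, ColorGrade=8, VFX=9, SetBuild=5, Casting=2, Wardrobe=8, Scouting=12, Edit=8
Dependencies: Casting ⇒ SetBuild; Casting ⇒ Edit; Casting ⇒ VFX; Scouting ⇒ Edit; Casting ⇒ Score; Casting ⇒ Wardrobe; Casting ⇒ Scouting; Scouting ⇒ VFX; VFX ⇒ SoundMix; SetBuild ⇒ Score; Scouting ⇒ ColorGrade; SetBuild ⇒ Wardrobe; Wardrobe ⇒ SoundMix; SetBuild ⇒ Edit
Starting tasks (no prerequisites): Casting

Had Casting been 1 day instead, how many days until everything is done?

Baseline: Casting→Scouting→VFX→SoundMix = 2+12+9+1 = 24 → 24 days.
Casting is on the critical path; changing it to 1 makes that path 23 days.
No other chain overtakes it, so the finish is 23 days.

23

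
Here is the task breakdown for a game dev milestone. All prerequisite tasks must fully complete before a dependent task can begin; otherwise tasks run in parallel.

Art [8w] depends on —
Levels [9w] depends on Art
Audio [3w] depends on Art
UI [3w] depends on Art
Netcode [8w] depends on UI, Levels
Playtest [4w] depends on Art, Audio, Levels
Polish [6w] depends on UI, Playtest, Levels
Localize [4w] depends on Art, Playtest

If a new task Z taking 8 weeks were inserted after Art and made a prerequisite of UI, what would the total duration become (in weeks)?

27

Originally the plan takes 27 weeks.
With Z inserted, UI now waits for max(Art, Z).
New critical path: Art→Z→UI→Netcode = 8+8+3+8 = 27 ⇒ 27 weeks.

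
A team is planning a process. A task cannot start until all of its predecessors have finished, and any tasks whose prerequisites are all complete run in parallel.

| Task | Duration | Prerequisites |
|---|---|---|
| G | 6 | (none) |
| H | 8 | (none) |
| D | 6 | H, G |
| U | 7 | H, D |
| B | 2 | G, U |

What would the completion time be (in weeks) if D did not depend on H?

21

Original critical path: H→D→U→B = 8+6+7+2 = 23 ⇒ 23 weeks.
Without H→D, D's earliest start moves from 8 to 6.
The longest chain is now G→D→U→B = 6+6+7+2 = 21, so the schedule takes 21 weeks.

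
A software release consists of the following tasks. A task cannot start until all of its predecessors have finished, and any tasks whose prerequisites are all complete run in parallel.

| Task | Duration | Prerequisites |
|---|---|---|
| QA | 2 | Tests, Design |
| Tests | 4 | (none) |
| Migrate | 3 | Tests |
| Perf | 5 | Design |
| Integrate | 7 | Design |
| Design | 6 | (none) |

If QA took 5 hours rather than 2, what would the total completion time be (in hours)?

As given, the longest chain is Design→Integrate = 6+7 = 13, so the finish is 13 hours.
The longest path through QA is only 8 hours, so QA has float 5.
The critical path is still Design→Integrate; finish is now 13 hours.

13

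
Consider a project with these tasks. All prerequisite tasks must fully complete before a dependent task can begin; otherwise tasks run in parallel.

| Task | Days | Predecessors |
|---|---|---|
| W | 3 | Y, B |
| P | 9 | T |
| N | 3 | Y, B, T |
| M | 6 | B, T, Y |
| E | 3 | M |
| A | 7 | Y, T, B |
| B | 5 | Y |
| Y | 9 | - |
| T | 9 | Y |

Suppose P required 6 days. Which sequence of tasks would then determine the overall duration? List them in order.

The binding path is Y→T→P = 9+9+9 = 27; finish at 27 days.
P lies on that path, so at 6 days the path becomes 24 days.
The binding chain switches to Y→T→M→E = 9+9+6+3 = 27; finish 27 days.

Y, T, M, E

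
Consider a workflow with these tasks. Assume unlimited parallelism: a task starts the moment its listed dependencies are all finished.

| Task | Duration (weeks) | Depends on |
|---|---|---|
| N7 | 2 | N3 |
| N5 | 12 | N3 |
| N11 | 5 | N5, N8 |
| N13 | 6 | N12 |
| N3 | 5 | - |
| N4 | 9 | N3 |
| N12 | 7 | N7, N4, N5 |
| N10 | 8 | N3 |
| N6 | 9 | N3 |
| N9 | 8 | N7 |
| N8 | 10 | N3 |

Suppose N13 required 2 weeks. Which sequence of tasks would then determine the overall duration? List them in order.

Baseline: N3→N5→N12→N13 = 5+12+7+6 = 30 → 30 weeks.
N13 lies on that path, so at 2 weeks the path becomes 26 weeks.
That remains the longest chain; total 26 weeks.

N3, N5, N12, N13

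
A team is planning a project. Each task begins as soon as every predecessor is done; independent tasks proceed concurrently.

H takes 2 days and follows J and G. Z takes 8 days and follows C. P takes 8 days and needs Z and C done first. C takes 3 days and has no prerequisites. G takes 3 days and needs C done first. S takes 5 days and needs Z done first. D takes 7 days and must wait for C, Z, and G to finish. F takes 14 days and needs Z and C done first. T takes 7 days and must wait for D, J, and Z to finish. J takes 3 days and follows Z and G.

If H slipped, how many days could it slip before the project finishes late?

Critical path: C→Z→F = 3+8+14 = 25, so the finish is 25 days.
The longest chain containing H totals 16 days.
So H can slip 25 − 16 = 9 days.

9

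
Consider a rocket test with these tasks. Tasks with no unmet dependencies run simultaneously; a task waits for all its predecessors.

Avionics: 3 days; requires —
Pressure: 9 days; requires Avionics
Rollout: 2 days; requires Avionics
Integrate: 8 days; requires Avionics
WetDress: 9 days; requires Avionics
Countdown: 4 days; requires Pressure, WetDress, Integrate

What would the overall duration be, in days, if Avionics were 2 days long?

Actual critical path: Avionics→Pressure→Countdown = 3+9+4 = 16 ⇒ 16 days.
Avionics is on the critical path; changing it to 2 makes that path 15 days.
No other chain overtakes it, so the finish is 15 days.

15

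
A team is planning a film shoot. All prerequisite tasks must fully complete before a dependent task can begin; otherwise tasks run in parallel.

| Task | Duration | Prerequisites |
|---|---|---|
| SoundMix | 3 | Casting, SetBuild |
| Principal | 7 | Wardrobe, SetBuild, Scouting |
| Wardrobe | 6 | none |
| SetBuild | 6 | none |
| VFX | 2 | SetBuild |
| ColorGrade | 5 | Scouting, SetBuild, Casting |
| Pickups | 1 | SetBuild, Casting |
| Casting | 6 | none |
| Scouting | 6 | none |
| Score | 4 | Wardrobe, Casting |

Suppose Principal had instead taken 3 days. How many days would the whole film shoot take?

11

Actual critical path: Scouting→Principal = 6+7 = 13 ⇒ 13 days.
Principal lies on that path, so at 3 days the path becomes 9 days.
Now Casting→ColorGrade = 6+5 = 11 is longest, so the finish becomes 11 days.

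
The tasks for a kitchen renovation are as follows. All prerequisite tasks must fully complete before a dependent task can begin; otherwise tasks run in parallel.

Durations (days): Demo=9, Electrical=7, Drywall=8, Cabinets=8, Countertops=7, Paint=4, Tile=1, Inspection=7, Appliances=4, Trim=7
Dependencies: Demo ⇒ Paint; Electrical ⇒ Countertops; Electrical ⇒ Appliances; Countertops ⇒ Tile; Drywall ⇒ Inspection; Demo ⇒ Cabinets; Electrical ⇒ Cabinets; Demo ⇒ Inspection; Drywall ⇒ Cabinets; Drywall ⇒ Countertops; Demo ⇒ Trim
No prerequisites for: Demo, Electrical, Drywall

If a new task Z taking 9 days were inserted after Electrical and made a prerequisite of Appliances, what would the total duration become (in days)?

20

Originally the plan takes 17 days.
With Z inserted, Appliances now waits for max(Electrical, Z).
New critical path: Electrical→Z→Appliances = 7+9+4 = 20 ⇒ 20 days.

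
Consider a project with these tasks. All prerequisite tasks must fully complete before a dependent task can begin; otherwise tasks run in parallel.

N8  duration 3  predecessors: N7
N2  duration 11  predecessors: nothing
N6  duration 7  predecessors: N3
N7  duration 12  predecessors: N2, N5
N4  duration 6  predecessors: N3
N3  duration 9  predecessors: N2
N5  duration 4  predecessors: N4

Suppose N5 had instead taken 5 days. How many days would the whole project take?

Critical path before the change: N2→N3→N4→N5→N7→N8 = 11+9+6+4+12+3 = 45 giving 45 days.
N5 is on the critical path; changing it to 5 makes that path 46 days.
That remains the longest chain; total 46 days.

46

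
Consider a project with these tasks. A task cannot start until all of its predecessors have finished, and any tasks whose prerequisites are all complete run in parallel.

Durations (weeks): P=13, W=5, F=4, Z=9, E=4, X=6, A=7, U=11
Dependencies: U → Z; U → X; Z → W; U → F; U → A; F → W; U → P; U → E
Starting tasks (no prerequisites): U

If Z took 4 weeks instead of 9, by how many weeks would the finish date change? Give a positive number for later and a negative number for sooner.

As given, the longest chain is U→Z→W = 11+9+5 = 25, so the finish is 25 weeks.
Z is on the critical path; changing it to 4 makes that path 20 weeks.
New critical path: U→P = 11+13 = 24 ⇒ 24 weeks.
Change in finish: 24 − 25 = -1 weeks.

-1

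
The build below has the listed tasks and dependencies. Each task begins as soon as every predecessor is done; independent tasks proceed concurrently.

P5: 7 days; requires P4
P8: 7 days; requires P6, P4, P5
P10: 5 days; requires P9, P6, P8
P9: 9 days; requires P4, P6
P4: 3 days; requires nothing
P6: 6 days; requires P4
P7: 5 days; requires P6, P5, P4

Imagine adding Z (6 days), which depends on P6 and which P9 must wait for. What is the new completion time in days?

Originally the plan takes 23 days.
With Z inserted, P9 now waits for max(P4, P6, Z).
New critical path: P4→P6→Z→P9→P10 = 3+6+6+9+5 = 29 ⇒ 29 days.

29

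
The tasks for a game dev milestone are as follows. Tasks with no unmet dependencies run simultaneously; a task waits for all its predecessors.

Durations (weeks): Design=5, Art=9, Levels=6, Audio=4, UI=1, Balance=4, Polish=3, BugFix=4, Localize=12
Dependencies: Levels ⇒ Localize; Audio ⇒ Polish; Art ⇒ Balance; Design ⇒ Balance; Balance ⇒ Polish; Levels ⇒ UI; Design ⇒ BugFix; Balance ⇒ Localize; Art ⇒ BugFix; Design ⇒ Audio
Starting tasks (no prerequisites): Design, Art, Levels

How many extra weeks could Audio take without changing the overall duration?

13

The longest chain is Art→Balance→Localize = 9+4+12 = 25; overall finish 25 weeks.
The longest chain containing Audio totals 12 weeks.
Slack of Audio = 18 − 5 = 13 weeks.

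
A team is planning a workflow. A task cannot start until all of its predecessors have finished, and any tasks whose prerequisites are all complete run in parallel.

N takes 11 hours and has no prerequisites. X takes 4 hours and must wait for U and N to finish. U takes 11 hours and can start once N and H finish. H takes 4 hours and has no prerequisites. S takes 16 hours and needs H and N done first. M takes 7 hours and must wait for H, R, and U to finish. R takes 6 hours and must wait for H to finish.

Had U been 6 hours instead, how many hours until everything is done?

27

Actual critical path: N→U→M = 11+11+7 = 29 ⇒ 29 hours.
Since U is critical, the -5 change carries straight to that chain (now 24 hours).
New critical path: N→S = 11+16 = 27 ⇒ 27 hours.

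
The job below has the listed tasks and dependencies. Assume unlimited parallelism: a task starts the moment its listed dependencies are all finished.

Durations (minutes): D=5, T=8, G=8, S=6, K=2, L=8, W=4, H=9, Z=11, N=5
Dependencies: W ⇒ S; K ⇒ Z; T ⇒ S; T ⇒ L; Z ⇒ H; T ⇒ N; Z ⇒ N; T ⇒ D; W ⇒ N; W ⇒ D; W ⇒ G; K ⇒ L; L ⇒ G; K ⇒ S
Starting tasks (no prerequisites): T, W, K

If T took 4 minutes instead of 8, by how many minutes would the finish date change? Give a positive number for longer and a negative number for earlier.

Critical path before the change: T→L→G = 8+8+8 = 24 giving 24 minutes.
T is on the critical path; changing it to 4 makes that path 20 minutes.
The binding chain switches to K→Z→H = 2+11+9 = 22; finish 22 minutes.
Change in finish: 22 − 24 = -2 minutes.

-2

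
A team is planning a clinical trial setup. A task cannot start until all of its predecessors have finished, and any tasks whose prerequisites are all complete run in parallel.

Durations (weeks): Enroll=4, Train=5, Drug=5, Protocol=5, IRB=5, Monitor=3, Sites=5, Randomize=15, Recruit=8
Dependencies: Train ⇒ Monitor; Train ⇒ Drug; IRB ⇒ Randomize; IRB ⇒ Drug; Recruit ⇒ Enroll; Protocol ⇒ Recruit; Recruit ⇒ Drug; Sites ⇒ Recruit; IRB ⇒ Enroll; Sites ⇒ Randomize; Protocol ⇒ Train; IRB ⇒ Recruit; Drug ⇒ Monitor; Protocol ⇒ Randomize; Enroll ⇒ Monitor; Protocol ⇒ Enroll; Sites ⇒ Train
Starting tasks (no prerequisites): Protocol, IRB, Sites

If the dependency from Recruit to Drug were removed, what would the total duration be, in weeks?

Original critical path: Protocol→Recruit→Drug→Monitor = 5+8+5+3 = 21 ⇒ 21 weeks.
Without Recruit→Drug, Drug's earliest start moves from 13 to 10.
After: Protocol→Recruit→Enroll→Monitor = 5+8+4+3 = 20 → 20 weeks.

20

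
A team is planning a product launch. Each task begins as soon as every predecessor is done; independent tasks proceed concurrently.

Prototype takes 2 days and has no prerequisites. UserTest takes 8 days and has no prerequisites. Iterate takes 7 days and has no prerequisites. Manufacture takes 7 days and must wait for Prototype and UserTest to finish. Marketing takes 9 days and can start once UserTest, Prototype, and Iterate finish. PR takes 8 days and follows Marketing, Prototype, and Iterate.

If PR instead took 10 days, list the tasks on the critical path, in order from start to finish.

UserTest, Marketing, PR

The binding path is UserTest→Marketing→PR = 8+9+8 = 25; finish at 25 days.
Since PR is critical, the +2 change carries straight to that chain (now 27 days).
That remains the longest chain; total 27 days.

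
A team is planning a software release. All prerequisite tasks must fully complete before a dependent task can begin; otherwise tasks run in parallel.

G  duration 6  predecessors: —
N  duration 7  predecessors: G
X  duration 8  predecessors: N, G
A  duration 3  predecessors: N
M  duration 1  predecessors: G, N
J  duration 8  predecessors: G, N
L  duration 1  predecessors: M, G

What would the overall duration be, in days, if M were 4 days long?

21

Baseline: G→N→X = 6+7+8 = 21 → 21 days.
M has 6 days of float (longest path through it is 15).
That remains the longest chain; total 21 days.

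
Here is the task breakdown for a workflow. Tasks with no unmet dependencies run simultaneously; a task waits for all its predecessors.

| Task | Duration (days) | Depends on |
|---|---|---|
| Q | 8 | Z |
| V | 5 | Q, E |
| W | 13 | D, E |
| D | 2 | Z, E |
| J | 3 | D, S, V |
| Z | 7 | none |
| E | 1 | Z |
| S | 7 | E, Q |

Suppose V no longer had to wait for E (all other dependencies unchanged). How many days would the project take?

With the dependency in place, Z→Q→S→J = 7+8+7+3 = 25 sets the finish at 25 days.
Dropping E→V doesn't change V's earliest start (15); another predecessor still binds.
After: Z→Q→S→J = 7+8+7+3 = 25 → 25 days.

25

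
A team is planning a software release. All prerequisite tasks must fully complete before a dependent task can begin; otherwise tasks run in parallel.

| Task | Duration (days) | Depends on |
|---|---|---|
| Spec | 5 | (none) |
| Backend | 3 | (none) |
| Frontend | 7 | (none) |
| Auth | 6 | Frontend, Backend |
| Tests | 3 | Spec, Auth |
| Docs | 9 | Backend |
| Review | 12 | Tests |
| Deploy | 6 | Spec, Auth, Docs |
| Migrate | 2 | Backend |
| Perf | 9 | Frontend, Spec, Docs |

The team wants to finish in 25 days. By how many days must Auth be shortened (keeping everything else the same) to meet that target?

3

Current finish: 28 days; target: 25.
Auth is on every critical path, so each day cut from Auth cuts the finish by one (this holds down to a finish of 23).
Need 28 − 25 = 3 days off Auth → Auth becomes 3 days, finish becomes 25.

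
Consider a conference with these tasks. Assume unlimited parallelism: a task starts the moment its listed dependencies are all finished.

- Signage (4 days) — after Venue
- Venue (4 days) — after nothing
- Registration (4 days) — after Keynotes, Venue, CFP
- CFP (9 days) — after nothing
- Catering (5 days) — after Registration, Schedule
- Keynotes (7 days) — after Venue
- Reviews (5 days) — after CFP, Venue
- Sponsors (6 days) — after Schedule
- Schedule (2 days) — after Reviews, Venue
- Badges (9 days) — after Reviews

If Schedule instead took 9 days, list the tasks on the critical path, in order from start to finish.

CFP, Reviews, Schedule, Sponsors

Critical path before the change: CFP→Reviews→Badges = 9+5+9 = 23 giving 23 days.
Schedule is off the critical path — its longest chain is 22 days, giving 1 of slack.
The binding chain switches to CFP→Reviews→Schedule→Sponsors = 9+5+9+6 = 29; finish 29 days.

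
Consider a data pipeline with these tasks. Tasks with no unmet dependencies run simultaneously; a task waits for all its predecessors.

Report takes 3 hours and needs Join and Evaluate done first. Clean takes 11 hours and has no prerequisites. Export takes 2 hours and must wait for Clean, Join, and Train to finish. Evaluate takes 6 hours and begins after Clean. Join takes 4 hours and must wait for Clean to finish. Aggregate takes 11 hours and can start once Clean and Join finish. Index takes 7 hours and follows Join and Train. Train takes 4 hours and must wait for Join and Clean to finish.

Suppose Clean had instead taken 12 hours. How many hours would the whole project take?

27

As given, the longest chain is Clean→Join→Aggregate = 11+4+11 = 26, so the finish is 26 hours.
Clean is on the critical path; changing it to 12 makes that path 27 hours.
That remains the longest chain; total 27 hours.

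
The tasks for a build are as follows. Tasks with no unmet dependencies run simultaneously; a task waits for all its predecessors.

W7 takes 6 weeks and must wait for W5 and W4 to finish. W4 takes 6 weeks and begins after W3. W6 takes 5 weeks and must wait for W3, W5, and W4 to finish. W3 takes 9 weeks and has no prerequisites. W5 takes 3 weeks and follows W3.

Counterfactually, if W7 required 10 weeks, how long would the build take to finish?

25

Baseline: W3→W4→W7 = 9+6+6 = 21 → 21 weeks.
Since W7 is critical, the +4 change carries straight to that chain (now 25 weeks).
No other chain overtakes it, so the finish is 25 weeks.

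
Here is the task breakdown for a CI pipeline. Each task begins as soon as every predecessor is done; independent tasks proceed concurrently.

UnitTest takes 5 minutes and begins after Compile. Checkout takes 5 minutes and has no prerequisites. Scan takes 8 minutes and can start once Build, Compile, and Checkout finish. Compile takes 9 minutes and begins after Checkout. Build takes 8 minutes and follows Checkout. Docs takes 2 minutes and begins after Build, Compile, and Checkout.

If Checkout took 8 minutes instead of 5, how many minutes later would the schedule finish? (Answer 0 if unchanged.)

3

Actual critical path: Checkout→Compile→Scan = 5+9+8 = 22 ⇒ 22 minutes.
Checkout is on the critical path; changing it to 8 makes that path 25 minutes.
That remains the longest chain; total 25 minutes.
Change in finish: 25 − 22 = +3 minutes.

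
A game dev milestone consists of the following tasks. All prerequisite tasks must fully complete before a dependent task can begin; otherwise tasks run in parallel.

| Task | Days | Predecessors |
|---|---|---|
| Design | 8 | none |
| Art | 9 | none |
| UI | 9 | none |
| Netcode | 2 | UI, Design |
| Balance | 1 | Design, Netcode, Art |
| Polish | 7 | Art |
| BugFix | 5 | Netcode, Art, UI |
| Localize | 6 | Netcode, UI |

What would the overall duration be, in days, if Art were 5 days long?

The binding path is UI→Netcode→Localize = 9+2+6 = 17; finish at 17 days.
Art is off the critical path — its longest chain is 16 days, giving 1 of slack.
The critical path is still UI→Netcode→Localize; finish is now 17 days.

17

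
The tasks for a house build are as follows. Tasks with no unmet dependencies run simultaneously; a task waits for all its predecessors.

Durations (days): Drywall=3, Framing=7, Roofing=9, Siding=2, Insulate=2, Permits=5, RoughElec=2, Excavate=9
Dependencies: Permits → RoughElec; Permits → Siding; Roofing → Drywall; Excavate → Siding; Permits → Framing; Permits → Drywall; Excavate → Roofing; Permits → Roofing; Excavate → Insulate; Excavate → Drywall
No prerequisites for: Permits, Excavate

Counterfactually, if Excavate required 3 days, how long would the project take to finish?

Actual critical path: Excavate→Roofing→Drywall = 9+9+3 = 21 ⇒ 21 days.
Since Excavate is critical, the -6 change carries straight to that chain (now 15 days).
Now Permits→Roofing→Drywall = 5+9+3 = 17 is longest, so the finish becomes 17 days.

17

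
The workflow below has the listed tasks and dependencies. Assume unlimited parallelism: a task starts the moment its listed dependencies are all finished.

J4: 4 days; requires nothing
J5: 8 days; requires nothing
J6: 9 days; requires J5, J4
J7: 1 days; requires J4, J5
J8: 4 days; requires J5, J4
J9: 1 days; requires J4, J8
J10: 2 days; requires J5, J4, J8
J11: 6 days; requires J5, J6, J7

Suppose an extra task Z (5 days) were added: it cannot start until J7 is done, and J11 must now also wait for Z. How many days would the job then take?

Originally the job takes 23 days.
With Z inserted, J11 now waits for max(J5, J6, J7, Z).
New critical path: J5→J6→J11 = 8+9+6 = 23 ⇒ 23 days.

23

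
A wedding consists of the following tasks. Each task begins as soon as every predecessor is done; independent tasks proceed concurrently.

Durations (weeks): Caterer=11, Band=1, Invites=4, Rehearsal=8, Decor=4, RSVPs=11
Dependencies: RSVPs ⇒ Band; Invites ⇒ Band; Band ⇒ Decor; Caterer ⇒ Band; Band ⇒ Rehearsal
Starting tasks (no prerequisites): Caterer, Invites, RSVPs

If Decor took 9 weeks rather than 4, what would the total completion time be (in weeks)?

21

The binding path is Caterer→Band→Rehearsal = 11+1+8 = 20; finish at 20 weeks.
Decor has 4 weeks of float (longest path through it is 16).
New critical path: Caterer→Band→Decor = 11+1+9 = 21 ⇒ 21 weeks.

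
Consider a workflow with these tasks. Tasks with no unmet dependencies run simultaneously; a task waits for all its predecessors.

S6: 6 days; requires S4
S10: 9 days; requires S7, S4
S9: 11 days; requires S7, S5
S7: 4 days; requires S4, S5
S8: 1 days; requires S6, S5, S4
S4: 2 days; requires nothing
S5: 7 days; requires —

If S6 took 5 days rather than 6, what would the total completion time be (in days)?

The binding path is S5→S7→S9 = 7+4+11 = 22; finish at 22 days.
S6 is off the critical path — its longest chain is 9 days, giving 13 of slack.
That remains the longest chain; total 22 days.

22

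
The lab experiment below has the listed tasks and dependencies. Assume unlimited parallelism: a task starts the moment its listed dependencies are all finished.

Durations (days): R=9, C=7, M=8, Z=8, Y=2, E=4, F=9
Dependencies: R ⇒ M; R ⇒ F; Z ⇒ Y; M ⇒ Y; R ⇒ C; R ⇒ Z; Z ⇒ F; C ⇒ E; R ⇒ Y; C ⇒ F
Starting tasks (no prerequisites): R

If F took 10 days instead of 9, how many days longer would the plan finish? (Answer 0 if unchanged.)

1

The binding path is R→Z→F = 9+8+9 = 26; finish at 26 days.
F lies on that path, so at 10 days the path becomes 27 days.
The critical path is still R→Z→F; finish is now 27 days.
Change in finish: 27 − 26 = +1 days.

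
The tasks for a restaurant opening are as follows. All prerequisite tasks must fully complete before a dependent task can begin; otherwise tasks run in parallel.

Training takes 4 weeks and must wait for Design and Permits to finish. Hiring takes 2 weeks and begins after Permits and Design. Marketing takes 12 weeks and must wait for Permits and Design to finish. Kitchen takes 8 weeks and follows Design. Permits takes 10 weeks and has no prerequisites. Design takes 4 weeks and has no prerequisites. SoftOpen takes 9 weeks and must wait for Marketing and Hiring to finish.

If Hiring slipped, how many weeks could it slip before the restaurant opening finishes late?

Permits→Marketing→SoftOpen = 10+12+9 = 31 sets the makespan at 31 weeks.
Longest path through Hiring: 21 weeks (earliest finish 12, latest finish 22).
So Hiring can slip 22 − 12 = 10 weeks.

10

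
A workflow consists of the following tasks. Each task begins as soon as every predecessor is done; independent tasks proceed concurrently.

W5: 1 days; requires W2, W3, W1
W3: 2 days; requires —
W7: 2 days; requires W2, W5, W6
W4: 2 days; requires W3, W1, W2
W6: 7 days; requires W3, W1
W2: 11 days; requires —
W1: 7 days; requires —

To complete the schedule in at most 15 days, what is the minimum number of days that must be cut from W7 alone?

Current finish: 16 days; target: 15.
W7 is on every critical path, so each day cut from W7 cuts the finish by one (this holds down to a finish of 15).
Need 16 − 15 = 1 day off W7 → W7 becomes 1 day, finish becomes 15.

1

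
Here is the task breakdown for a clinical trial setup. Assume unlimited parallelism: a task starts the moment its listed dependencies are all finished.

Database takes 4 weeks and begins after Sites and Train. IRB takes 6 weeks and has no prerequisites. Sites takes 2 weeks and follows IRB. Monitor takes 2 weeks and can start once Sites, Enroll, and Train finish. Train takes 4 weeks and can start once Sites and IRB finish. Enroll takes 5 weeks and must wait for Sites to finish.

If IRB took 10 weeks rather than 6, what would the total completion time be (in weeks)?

Actual critical path: IRB→Sites→Train→Database = 6+2+4+4 = 16 ⇒ 16 weeks.
IRB is on the critical path; changing it to 10 makes that path 20 weeks.
No other chain overtakes it, so the finish is 20 weeks.

20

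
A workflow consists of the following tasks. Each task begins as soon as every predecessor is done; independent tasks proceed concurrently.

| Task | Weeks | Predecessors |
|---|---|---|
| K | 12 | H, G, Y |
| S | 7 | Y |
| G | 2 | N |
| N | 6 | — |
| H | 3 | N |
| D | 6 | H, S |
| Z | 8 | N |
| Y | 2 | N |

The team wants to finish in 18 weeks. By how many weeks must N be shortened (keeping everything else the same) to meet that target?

Current finish: 21 weeks; target: 18.
N is on every critical path, so each week cut from N cuts the finish by one (this holds down to a finish of 16).
Need 21 − 18 = 3 weeks off N → N becomes 3 weeks, finish becomes 18.

3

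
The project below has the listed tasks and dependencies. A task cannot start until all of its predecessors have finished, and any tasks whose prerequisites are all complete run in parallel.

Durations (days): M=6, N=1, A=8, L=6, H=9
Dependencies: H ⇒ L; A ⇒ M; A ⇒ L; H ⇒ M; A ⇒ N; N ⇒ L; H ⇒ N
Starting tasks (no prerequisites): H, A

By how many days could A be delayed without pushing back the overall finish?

H→N→L = 9+1+6 = 16 sets the makespan at 16 days.
Longest path through A: 15 days (earliest finish 8, latest finish 9).
So A can slip 9 − 8 = 1 day.

1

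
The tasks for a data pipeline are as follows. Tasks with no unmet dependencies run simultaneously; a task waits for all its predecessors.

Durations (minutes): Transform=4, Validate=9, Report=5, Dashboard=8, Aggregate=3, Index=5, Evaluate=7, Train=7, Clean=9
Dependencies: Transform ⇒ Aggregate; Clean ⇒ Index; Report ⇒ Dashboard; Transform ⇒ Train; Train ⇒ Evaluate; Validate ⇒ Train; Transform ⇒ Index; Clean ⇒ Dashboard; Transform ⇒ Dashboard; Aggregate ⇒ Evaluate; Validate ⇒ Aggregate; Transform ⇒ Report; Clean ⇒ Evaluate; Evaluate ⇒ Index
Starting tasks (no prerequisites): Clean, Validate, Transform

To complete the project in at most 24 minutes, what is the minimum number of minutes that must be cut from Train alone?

4

Current finish: 28 minutes; target: 24.
Train is on every critical path, so each minute cut from Train cuts the finish by one (this holds down to a finish of 24).
Need 28 − 24 = 4 minutes off Train → Train becomes 3 minutes, finish becomes 24.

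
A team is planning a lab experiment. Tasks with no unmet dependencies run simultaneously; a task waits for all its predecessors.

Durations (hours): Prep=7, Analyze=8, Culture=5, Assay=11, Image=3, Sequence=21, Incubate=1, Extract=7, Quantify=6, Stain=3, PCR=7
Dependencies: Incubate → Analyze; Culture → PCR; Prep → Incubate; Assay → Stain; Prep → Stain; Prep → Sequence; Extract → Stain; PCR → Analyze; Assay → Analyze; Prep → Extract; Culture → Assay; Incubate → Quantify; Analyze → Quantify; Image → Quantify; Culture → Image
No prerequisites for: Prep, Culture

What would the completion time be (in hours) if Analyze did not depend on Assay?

Original critical path: Culture→Assay→Analyze→Quantify = 5+11+8+6 = 30 ⇒ 30 hours.
Without Assay→Analyze, Analyze's earliest start moves from 16 to 12.
New critical path: Prep→Sequence = 7+21 = 28 ⇒ 28 hours.

28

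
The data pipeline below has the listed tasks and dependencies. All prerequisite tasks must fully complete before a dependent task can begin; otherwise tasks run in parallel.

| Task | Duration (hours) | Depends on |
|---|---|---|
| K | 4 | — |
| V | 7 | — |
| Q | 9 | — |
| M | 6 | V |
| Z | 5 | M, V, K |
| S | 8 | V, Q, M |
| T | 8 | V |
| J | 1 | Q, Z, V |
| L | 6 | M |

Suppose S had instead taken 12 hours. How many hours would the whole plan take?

25

The binding path is V→M→S = 7+6+8 = 21; finish at 21 hours.
Since S is critical, the +4 change carries straight to that chain (now 25 hours).
The critical path is still V→M→S; finish is now 25 hours.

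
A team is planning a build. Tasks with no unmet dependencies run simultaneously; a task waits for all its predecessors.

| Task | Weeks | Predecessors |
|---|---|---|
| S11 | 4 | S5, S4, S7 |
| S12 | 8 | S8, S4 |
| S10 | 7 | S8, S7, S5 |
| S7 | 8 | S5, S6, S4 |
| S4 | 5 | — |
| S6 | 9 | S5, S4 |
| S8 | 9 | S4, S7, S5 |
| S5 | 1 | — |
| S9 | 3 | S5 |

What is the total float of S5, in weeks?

S4→S6→S7→S8→S12 = 5+9+8+9+8 = 39 sets the makespan at 39 weeks.
S5 finishes as early as 1 and must finish by 5.
So S5 can slip 5 − 1 = 4 weeks.

4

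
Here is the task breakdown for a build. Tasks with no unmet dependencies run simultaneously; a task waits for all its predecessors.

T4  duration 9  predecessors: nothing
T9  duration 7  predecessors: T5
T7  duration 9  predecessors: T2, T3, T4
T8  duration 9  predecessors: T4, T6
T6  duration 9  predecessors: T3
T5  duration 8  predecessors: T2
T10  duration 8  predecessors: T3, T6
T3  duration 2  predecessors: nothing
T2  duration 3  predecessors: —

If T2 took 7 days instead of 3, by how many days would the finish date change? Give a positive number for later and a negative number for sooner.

As given, the longest chain is T3→T6→T8 = 2+9+9 = 20, so the finish is 20 days.
T2 has 2 days of float (longest path through it is 18).
New critical path: T2→T5→T9 = 7+8+7 = 22 ⇒ 22 days.
Change in finish: 22 − 20 = +2 days.

2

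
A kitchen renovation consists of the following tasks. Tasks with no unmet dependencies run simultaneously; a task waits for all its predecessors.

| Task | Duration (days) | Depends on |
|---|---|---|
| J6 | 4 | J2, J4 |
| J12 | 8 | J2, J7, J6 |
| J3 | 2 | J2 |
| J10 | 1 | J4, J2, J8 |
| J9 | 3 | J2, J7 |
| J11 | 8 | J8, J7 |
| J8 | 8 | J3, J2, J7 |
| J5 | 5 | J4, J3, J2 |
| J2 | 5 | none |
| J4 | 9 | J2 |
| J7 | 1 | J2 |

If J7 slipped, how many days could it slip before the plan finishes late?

J2→J4→J6→J12 = 5+9+4+8 = 26 sets the makespan at 26 days.
J7 finishes as early as 6 and must finish by 10.
So J7 can slip 10 − 6 = 4 days.

4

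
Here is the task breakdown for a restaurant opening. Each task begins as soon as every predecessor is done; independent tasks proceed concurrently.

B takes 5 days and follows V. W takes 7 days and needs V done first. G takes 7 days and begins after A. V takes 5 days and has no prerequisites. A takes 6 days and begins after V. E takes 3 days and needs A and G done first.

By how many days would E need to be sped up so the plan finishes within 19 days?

Current finish: 21 days; target: 19.
E is on every critical path, so each day cut from E cuts the finish by one (this holds down to a finish of 19).
Need 21 − 19 = 2 days off E → E becomes 1 day, finish becomes 19.

2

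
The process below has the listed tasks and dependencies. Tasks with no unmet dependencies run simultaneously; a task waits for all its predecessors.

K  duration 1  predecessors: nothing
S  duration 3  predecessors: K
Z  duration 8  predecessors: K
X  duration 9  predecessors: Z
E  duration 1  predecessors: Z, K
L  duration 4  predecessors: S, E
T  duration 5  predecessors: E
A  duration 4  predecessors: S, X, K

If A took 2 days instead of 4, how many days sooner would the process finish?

2

Baseline: K→Z→X→A = 1+8+9+4 = 22 → 22 days.
Since A is critical, the -2 change carries straight to that chain (now 20 days).
No other chain overtakes it, so the finish is 20 days.
Change in finish: 20 − 22 = -2 days.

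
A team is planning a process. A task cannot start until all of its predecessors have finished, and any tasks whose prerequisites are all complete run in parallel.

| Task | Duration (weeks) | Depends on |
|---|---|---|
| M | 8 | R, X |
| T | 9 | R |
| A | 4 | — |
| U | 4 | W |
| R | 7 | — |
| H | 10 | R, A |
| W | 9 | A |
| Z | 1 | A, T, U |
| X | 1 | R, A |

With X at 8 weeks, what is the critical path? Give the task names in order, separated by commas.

R, X, M

Baseline: A→W→U→Z = 4+9+4+1 = 18 → 18 weeks.
X is off the critical path — its longest chain is 16 weeks, giving 2 of slack.
New critical path: R→X→M = 7+8+8 = 23 ⇒ 23 weeks.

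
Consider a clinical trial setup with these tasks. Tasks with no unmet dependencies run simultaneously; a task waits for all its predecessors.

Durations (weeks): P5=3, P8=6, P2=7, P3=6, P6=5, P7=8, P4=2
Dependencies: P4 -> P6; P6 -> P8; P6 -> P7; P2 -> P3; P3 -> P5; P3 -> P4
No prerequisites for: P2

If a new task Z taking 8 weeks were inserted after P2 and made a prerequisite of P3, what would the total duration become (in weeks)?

Originally the clinical trial setup takes 28 weeks.
With Z inserted, P3 now waits for max(P2, Z).
New critical path: P2→Z→P3→P4→P6→P7 = 7+8+6+2+5+8 = 36 ⇒ 36 weeks.

36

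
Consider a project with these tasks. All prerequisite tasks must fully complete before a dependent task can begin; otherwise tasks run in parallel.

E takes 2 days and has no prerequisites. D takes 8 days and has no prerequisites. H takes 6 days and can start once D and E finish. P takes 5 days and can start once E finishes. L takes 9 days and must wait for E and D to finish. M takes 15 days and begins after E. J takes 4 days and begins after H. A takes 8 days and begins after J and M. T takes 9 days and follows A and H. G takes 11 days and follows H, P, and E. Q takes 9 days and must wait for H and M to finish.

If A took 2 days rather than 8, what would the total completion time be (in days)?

29

Actual critical path: D→H→J→A→T = 8+6+4+8+9 = 35 ⇒ 35 days.
Since A is critical, the -6 change carries straight to that chain (now 29 days).
No other chain overtakes it, so the finish is 29 days.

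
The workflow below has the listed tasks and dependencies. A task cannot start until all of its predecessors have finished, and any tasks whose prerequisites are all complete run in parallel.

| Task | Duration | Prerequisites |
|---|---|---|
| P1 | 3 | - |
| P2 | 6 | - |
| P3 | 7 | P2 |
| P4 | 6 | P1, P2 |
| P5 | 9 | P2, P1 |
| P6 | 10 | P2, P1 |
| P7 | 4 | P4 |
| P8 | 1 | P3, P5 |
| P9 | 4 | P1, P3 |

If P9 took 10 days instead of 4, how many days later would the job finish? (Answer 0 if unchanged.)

The binding path is P2→P3→P9 = 6+7+4 = 17; finish at 17 days.
P9 lies on that path, so at 10 days the path becomes 23 days.
That remains the longest chain; total 23 days.
Change in finish: 23 − 17 = +6 days.

6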